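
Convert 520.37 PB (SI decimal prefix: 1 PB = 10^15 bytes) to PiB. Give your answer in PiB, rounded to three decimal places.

520.37 PB = 520.37 × 10^15 bytes = 520,370,000,000,000,000 bytes
1 PiB = 2^50 bytes = 1,125,899,906,842,624 bytes
520,370,000,000,000,000 / 1,125,899,906,842,624 = 462.181 PiB

462.181 PiB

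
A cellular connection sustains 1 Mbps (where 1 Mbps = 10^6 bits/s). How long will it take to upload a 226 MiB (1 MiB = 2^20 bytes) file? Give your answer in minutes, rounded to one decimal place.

226 MiB = 236,978,176 bytes = 1,895,825,408 bits
1 Mbps = 1,000,000 bits/s
time = 1,895,825,408 / 1,000,000 = 1,895.83 s
1,895.83 s / 60 = 31.6 minutes

31.6 minutes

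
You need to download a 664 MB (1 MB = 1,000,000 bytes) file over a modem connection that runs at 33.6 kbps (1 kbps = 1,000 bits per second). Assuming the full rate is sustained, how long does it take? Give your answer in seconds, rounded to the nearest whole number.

664 MB = 664,000,000 bytes = 5,312,000,000 bits
33.6 kbps = 33,600 bits/s
time = 5,312,000,000 / 33,600 = 158,095 s

158,095 seconds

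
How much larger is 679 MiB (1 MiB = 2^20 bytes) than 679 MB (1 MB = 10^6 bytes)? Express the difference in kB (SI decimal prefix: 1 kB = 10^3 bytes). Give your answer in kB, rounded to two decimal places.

679 MiB = 679 × 1,048,576 = 711,983,104 bytes
679 MB = 679 × 1,000,000 = 679,000,000 bytes
difference = 32,983,104 bytes
32,983,104 / 1,000 = 32,983.10 kB

32,983.10 kB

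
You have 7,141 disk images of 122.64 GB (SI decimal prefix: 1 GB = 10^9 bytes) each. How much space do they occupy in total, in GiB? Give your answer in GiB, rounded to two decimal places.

815,626.46 GiB

Total = 7,141 × 122.64 GB = 875772.24 GB
= 875772.24 × 1,000,000,000 bytes = 875,772,240,000,000 bytes
1 GiB = 1,073,741,824 bytes
875,772,240,000,000 / 1,073,741,824 = 815,626.46 GiB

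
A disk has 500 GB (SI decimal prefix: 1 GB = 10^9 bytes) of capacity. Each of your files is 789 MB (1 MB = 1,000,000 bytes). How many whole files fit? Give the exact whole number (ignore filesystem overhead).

633

Capacity: 500 GB = 500,000,000,000 bytes
Per item: 789 MB = 789,000,000 bytes
⌊500,000,000,000 / 789,000,000⌋ = 633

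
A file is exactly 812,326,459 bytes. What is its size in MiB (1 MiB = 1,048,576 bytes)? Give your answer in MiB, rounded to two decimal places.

812,326,459 bytes given.
1 MiB = 1,048,576 bytes
812,326,459 / 1,048,576 = 774.69 MiB

774.69 MiB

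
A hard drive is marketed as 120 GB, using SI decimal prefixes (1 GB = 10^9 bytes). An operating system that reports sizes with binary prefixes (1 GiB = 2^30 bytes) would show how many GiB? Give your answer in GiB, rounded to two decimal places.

120 GB = 120 × 10^9 bytes = 120,000,000,000 bytes
1 GiB = 1,073,741,824 bytes
120,000,000,000 / 1,073,741,824 = 111.76 GiB

111.76 GiB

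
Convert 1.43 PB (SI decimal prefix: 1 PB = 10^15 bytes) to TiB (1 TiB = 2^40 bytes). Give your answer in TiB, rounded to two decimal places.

1.43 PB × 1,000,000,000,000,000 bytes/PB = 1,430,000,000,000,000 bytes
1 TiB = 1,099,511,627,776 bytes
1,430,000,000,000,000 / 1,099,511,627,776 = 1,300.58 TiB

1,300.58 TiB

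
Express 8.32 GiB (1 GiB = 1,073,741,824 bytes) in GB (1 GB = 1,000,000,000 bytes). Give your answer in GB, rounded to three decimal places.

8.934 GB

8.32 GiB × 1,073,741,824 bytes/GiB = 8,933,531,975.68 bytes
1 GB = 1,000,000,000 bytes
8,933,531,975.68 / 1,000,000,000 = 8.934 GB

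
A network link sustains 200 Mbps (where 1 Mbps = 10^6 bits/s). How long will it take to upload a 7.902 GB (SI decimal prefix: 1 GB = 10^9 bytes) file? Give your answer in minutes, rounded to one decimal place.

7.902 GB = 7,902,000,000 bytes = 63,216,000,000 bits
200 Mbps = 200,000,000 bits/s
time = 63,216,000,000 / 200,000,000 = 316.08 s
316.08 s / 60 = 5.3 minutes

5.3 minutes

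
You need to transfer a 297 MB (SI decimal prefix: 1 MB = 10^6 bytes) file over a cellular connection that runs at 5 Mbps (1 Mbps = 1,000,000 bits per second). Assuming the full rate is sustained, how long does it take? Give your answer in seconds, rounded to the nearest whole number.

475 seconds

297 MB = 297,000,000 bytes = 2,376,000,000 bits
5 Mbps = 5,000,000 bits/s
time = 2,376,000,000 / 5,000,000 = 475 s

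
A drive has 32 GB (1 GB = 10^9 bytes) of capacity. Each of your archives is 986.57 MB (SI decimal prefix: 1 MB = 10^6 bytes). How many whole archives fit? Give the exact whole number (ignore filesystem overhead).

32

Capacity: 32 GB = 32,000,000,000 bytes
Per item: 986.57 MB = 986,570,000 bytes
⌊32,000,000,000 / 986,570,000⌋ = 32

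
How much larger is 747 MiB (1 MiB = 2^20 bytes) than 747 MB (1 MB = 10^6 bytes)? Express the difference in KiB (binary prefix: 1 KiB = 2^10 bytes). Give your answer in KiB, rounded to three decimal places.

747 MiB = 747 × 1,048,576 = 783,286,272 bytes
747 MB = 747 × 1,000,000 = 747,000,000 bytes
difference = 36,286,272 bytes
36,286,272 / 1,024 = 35,435.813 KiB

35,435.813 KiB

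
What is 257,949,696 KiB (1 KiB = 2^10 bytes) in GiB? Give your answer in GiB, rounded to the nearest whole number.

257,949,696 KiB × 1,024 bytes/KiB = 264,140,488,704 bytes
1 GiB = 2^30 bytes = 1,073,741,824 bytes
264,140,488,704 / 1,073,741,824 = 246 GiB

246 GiB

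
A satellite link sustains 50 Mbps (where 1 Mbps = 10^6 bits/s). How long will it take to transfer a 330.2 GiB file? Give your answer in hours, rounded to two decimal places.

330.2 GiB = 354,549,550,284.8 bytes = 2,836,396,402,278.4 bits
50 Mbps = 50,000,000 bits/s
time = 2,836,396,402,278.4 / 50,000,000 = 56,727.9280 s
56,727.9280 s / 3600 = 15.76 hours

15.76 hours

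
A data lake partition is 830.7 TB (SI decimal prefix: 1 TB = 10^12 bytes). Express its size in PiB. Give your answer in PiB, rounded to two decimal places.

0.74 PiB

830.7 TB = 830.7 × 10^12 bytes = 830,700,000,000,000 bytes
1 PiB = 1,125,899,906,842,624 bytes
830,700,000,000,000 / 1,125,899,906,842,624 = 0.74 PiB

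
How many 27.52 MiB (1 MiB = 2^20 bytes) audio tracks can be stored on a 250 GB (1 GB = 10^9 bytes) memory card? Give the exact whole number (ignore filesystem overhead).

8,663

Capacity: 250 GB = 250,000,000,000 bytes
Per item: 27.52 MiB = 28,856,811.52 bytes
⌊250,000,000,000 / 28,856,811.52⌋ = 8,663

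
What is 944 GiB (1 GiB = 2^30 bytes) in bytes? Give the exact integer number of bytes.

1,013,612,281,856 bytes

944 × 1,073,741,824 = 1,013,612,281,856 bytes  (1 GiB = 2^30 bytes)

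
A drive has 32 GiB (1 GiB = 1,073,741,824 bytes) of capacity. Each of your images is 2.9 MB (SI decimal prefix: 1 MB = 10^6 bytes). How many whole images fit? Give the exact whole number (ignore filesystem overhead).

Capacity: 32 GiB = 34,359,738,368 bytes
Per item: 2.9 MB = 2,900,000 bytes
⌊34,359,738,368 / 2,900,000⌋ = 11,848

11,848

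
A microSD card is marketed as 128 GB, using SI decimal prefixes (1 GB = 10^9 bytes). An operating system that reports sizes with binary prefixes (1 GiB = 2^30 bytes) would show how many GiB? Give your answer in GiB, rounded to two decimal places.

128 GB = 128 × 10^9 bytes = 128,000,000,000 bytes
1 GiB = 1,073,741,824 bytes
128,000,000,000 / 1,073,741,824 = 119.21 GiB

119.21 GiB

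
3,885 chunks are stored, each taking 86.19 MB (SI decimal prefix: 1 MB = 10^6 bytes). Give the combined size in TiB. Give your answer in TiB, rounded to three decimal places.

0.305 TiB

Total = 3,885 × 86.19 MB = 334848.15 MB
= 334848.15 × 1,000,000 bytes = 334,848,150,000 bytes
1 TiB = 1,099,511,627,776 bytes
334,848,150,000 / 1,099,511,627,776 = 0.305 TiB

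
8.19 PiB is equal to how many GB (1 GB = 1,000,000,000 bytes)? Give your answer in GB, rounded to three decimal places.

8.19 PiB = 8.19 × 2^50 bytes = 9,221,120,237,041,090.56 bytes
1 GB = 1,000,000,000 bytes
9,221,120,237,041,090.56 / 1,000,000,000 = 9,221,120.237 GB

9,221,120.237 GB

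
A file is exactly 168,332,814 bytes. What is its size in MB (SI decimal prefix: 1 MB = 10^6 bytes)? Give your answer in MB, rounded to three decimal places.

168.333 MB

168,332,814 bytes given.
1 MB = 1,000,000 bytes
168,332,814 / 1,000,000 = 168.333 MB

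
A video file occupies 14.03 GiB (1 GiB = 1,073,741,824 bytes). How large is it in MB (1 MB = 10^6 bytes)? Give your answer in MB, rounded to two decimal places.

15,064.60 MB

14.03 GiB = 14.03 × 2^30 bytes = 15,064,597,790.72 bytes
1 MB = 1,000,000 bytes
15,064,597,790.72 / 1,000,000 = 15,064.60 MB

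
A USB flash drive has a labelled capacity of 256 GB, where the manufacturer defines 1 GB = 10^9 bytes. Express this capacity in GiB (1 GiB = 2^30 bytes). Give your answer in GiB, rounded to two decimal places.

256 GB = 256 × 10^9 bytes = 256,000,000,000 bytes
1 GiB = 1,073,741,824 bytes
256,000,000,000 / 1,073,741,824 = 238.42 GiB

238.42 GiB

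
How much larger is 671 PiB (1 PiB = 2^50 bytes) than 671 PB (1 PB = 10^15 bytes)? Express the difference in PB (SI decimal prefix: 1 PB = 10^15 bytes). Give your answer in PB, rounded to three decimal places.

671 PiB = 671 × 1,125,899,906,842,624 = 755,478,837,491,400,704 bytes
671 PB = 671 × 1,000,000,000,000,000 = 671,000,000,000,000,000 bytes
difference = 84,478,837,491,400,704 bytes
84,478,837,491,400,704 / 1,000,000,000,000,000 = 84.479 PB

84.479 PB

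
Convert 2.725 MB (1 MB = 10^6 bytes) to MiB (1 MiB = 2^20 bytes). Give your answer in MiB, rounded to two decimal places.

2.60 MiB

2.725 MB = 2.725 × 10^6 bytes = 2,725,000 bytes
1 MiB = 2^20 bytes = 1,048,576 bytes
2,725,000 / 1,048,576 = 2.60 MiB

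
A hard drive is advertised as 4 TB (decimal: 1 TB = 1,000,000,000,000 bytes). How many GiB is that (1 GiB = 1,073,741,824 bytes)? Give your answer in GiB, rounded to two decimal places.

4 TB = 4 × 10^12 bytes = 4,000,000,000,000 bytes
1 GiB = 1,073,741,824 bytes
4,000,000,000,000 / 1,073,741,824 = 3,725.29 GiB

3,725.29 GiB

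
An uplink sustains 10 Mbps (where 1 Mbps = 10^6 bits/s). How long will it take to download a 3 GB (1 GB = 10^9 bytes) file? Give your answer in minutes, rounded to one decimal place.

3 GB = 3,000,000,000 bytes = 24,000,000,000 bits
10 Mbps = 10,000,000 bits/s
time = 24,000,000,000 / 10,000,000 = 2,400.00 s
2,400.00 s / 60 = 40.0 minutes

40.0 minutes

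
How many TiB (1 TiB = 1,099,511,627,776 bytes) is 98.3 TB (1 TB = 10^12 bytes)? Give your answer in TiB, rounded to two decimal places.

98.3 TB × 1,000,000,000,000 bytes/TB = 98,300,000,000,000 bytes
1 TiB = 1,099,511,627,776 bytes
98,300,000,000,000 / 1,099,511,627,776 = 89.40 TiB

89.40 TiB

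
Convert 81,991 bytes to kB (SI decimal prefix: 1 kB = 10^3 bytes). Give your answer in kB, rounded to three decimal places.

81.991 kB

81,991 bytes given.
1 kB = 10^3 bytes = 1,000 bytes
81,991 / 1,000 = 81.991 kB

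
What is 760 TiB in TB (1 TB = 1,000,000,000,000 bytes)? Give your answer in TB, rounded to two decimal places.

835.63 TB

760 TiB × 1,099,511,627,776 bytes/TiB = 835,628,837,109,760 bytes
1 TB = 10^12 bytes = 1,000,000,000,000 bytes
835,628,837,109,760 / 1,000,000,000,000 = 835.63 TB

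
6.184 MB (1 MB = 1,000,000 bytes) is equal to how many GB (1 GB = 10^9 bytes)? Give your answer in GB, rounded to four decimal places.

0.0062 GB

6.184 MB = 6.184 × 10^6 bytes = 6,184,000 bytes
1 GB = 10^9 bytes = 1,000,000,000 bytes
6,184,000 / 1,000,000,000 = 0.0062 GB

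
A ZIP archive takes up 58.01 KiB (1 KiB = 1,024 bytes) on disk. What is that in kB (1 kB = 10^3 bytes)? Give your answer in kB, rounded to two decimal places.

59.40 kB

58.01 KiB × 1,024 bytes/KiB = 59,402.24 bytes
1 kB = 1,000 bytes
59,402.24 / 1,000 = 59.40 kB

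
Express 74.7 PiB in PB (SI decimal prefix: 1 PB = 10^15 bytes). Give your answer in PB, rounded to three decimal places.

84.105 PB

74.7 PiB = 74.7 × 2^50 bytes = 84,104,723,041,144,012.8 bytes
1 PB = 10^15 bytes = 1,000,000,000,000,000 bytes
84,104,723,041,144,012.8 / 1,000,000,000,000,000 = 84.105 PB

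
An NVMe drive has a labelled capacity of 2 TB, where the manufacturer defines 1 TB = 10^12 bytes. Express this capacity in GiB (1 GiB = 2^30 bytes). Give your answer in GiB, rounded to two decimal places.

2 TB = 2 × 10^12 bytes = 2,000,000,000,000 bytes
1 GiB = 2^30 bytes = 1,073,741,824 bytes
2,000,000,000,000 / 1,073,741,824 = 1,862.65 GiB

1,862.65 GiB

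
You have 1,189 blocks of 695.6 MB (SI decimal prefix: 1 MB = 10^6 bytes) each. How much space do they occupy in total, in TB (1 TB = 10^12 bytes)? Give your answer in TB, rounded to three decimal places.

Total = 1,189 × 695.6 MB = 827068.4 MB
= 827068.4 × 1,000,000 bytes = 827,068,400,000 bytes
1 TB = 1,000,000,000,000 bytes
827,068,400,000 / 1,000,000,000,000 = 0.827 TB

0.827 TB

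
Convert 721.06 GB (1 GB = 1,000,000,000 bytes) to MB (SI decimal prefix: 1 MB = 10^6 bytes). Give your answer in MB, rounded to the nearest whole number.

721,060 MB

721.06 GB = 721.06 × 10^9 bytes = 721,060,000,000 bytes
1 MB = 10^6 bytes = 1,000,000 bytes
721,060,000,000 / 1,000,000 = 721,060 MB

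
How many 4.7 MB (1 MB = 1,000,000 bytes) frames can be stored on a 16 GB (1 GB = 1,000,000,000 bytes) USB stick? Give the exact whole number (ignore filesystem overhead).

3,404

Capacity: 16 GB = 16,000,000,000 bytes
Per item: 4.7 MB = 4,700,000 bytes
⌊16,000,000,000 / 4,700,000⌋ = 3,404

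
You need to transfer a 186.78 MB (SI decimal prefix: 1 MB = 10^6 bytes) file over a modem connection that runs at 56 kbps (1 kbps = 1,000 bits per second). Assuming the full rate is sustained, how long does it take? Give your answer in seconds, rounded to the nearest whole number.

186.78 MB = 186,780,000 bytes = 1,494,240,000 bits
56 kbps = 56,000 bits/s
time = 1,494,240,000 / 56,000 = 26,683 s

26,683 seconds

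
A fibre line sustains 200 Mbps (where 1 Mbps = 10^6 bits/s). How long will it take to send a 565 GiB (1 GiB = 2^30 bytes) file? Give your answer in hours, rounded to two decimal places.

6.74 hours

565 GiB = 606,664,130,560 bytes = 4,853,313,044,480 bits
200 Mbps = 200,000,000 bits/s
time = 4,853,313,044,480 / 200,000,000 = 24,266.5652 s
24,266.5652 s / 3600 = 6.74 hours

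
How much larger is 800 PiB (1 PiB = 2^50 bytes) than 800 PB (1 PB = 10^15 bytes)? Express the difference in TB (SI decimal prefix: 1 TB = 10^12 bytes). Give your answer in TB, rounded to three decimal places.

100,719.925 TB

800 PiB = 800 × 1,125,899,906,842,624 = 900,719,925,474,099,200 bytes
800 PB = 800 × 1,000,000,000,000,000 = 800,000,000,000,000,000 bytes
difference = 100,719,925,474,099,200 bytes
100,719,925,474,099,200 / 1,000,000,000,000 = 100,719.925 TB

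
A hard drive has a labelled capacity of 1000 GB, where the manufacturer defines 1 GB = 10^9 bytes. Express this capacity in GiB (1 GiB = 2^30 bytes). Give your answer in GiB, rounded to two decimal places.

1000 GB = 1000 × 10^9 bytes = 1,000,000,000,000 bytes
1 GiB = 1,073,741,824 bytes
1,000,000,000,000 / 1,073,741,824 = 931.32 GiB

931.32 GiB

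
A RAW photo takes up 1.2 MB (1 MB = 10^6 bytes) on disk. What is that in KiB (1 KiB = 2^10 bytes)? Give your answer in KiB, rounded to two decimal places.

1.2 MB × 1,000,000 bytes/MB = 1,200,000 bytes
1 KiB = 1,024 bytes
1,200,000 / 1,024 = 1,171.88 KiB

1,171.88 KiB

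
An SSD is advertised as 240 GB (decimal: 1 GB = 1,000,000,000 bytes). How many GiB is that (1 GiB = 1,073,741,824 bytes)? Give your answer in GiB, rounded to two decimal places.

240 GB × 1,000,000,000 bytes/GB = 240,000,000,000 bytes
1 GiB = 1,073,741,824 bytes
240,000,000,000 / 1,073,741,824 = 223.52 GiB

223.52 GiB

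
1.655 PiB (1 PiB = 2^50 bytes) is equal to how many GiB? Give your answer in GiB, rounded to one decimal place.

1.655 PiB × 1,125,899,906,842,624 bytes/PiB = 1,863,364,345,824,542.72 bytes
1 GiB = 1,073,741,824 bytes
1,863,364,345,824,542.72 / 1,073,741,824 = 1,735,393.3 GiB

1,735,393.3 GiB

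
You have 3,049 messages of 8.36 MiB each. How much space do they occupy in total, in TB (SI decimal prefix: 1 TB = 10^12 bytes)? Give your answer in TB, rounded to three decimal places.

Total = 3,049 × 8.36 MiB = 25489.64 MiB
= 25489.64 × 1,048,576 bytes = 26,727,824,752.64 bytes
1 TB = 1,000,000,000,000 bytes
26,727,824,752.64 / 1,000,000,000,000 = 0.027 TB

0.027 TB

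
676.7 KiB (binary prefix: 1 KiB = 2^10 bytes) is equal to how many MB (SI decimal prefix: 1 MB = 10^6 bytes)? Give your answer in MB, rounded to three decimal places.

0.693 MB

676.7 KiB = 676.7 × 2^10 bytes = 692,940.8 bytes
1 MB = 10^6 bytes = 1,000,000 bytes
692,940.8 / 1,000,000 = 0.693 MB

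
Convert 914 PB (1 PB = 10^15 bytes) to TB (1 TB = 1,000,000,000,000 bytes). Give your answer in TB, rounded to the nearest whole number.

914,000 TB

914 PB = 914 × 10^15 bytes = 914,000,000,000,000,000 bytes
1 TB = 1,000,000,000,000 bytes
914,000,000,000,000,000 / 1,000,000,000,000 = 914,000 TB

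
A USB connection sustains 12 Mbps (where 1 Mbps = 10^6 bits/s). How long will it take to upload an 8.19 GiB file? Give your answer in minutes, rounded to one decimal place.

8.19 GiB = 8,793,945,538.56 bytes = 70,351,564,308.48 bits
12 Mbps = 12,000,000 bits/s
time = 70,351,564,308.48 / 12,000,000 = 5,862.63 s
5,862.63 s / 60 = 97.7 minutes

97.7 minutes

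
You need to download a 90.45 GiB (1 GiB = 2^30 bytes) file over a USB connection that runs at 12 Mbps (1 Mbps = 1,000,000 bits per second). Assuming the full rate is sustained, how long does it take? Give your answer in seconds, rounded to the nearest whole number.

64,747 seconds

90.45 GiB = 97,119,947,980.8 bytes = 776,959,583,846.4 bits
12 Mbps = 12,000,000 bits/s
time = 776,959,583,846.4 / 12,000,000 = 64,747 s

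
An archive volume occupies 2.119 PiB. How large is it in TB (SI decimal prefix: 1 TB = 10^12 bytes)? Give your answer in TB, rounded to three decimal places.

2,385.782 TB

2.119 PiB = 2.119 × 2^50 bytes = 2,385,781,902,599,520.256 bytes
1 TB = 1,000,000,000,000 bytes
2,385,781,902,599,520.256 / 1,000,000,000,000 = 2,385.782 TB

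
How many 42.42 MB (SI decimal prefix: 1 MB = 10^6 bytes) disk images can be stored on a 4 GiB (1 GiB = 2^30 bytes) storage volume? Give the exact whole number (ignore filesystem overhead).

Capacity: 4 GiB = 4,294,967,296 bytes
Per item: 42.42 MB = 42,420,000 bytes
⌊4,294,967,296 / 42,420,000⌋ = 101

101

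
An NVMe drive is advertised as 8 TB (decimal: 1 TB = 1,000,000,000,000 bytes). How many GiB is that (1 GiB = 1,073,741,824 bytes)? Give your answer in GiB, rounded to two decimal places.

8 TB × 1,000,000,000,000 bytes/TB = 8,000,000,000,000 bytes
1 GiB = 2^30 bytes = 1,073,741,824 bytes
8,000,000,000,000 / 1,073,741,824 = 7,450.58 GiB

7,450.58 GiB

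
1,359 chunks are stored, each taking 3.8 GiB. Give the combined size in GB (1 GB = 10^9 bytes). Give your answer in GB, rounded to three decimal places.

5,545.018 GB

Total = 1,359 × 3.8 GiB = 5164.2 GiB
= 5164.2 × 1,073,741,824 bytes = 5,545,017,527,500.8 bytes
1 GB = 1,000,000,000 bytes
5,545,017,527,500.8 / 1,000,000,000 = 5,545.018 GB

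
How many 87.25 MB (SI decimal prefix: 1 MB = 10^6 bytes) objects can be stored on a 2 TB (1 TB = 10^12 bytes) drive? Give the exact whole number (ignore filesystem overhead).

22,922

Capacity: 2 TB = 2,000,000,000,000 bytes
Per item: 87.25 MB = 87,250,000 bytes
⌊2,000,000,000,000 / 87,250,000⌋ = 22,922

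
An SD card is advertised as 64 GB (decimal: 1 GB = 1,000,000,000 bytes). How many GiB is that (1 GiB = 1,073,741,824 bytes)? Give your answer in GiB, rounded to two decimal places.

59.60 GiB

64 GB × 1,000,000,000 bytes/GB = 64,000,000,000 bytes
1 GiB = 1,073,741,824 bytes
64,000,000,000 / 1,073,741,824 = 59.60 GiB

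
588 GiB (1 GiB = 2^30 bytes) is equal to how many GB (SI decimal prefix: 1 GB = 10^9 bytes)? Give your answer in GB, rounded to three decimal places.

631.360 GB

588 GiB = 588 × 2^30 bytes = 631,360,192,512 bytes
1 GB = 10^9 bytes = 1,000,000,000 bytes
631,360,192,512 / 1,000,000,000 = 631.360 GB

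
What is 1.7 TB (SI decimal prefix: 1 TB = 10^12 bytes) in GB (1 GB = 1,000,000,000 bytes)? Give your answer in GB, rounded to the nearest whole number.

1.7 TB × 1,000,000,000,000 bytes/TB = 1,700,000,000,000 bytes
1 GB = 1,000,000,000 bytes
1,700,000,000,000 / 1,000,000,000 = 1,700 GB

1,700 GB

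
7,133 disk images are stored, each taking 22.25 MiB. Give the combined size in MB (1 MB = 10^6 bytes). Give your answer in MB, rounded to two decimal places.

166,418.71 MB

Total = 7,133 × 22.25 MiB = 158709.25 MiB
= 158709.25 × 1,048,576 bytes = 166,418,710,528 bytes
1 MB = 1,000,000 bytes
166,418,710,528 / 1,000,000 = 166,418.71 MB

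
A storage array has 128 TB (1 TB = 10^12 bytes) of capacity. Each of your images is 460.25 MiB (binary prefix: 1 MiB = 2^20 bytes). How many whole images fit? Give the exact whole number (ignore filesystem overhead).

Capacity: 128 TB = 128,000,000,000,000 bytes
Per item: 460.25 MiB = 482,607,104 bytes
⌊128,000,000,000,000 / 482,607,104⌋ = 265,226

265,226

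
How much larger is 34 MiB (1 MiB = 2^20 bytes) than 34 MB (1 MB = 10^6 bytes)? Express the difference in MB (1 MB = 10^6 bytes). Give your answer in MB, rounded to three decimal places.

34 MiB = 34 × 1,048,576 = 35,651,584 bytes
34 MB = 34 × 1,000,000 = 34,000,000 bytes
difference = 1,651,584 bytes
1,651,584 / 1,000,000 = 1.652 MB

1.652 MB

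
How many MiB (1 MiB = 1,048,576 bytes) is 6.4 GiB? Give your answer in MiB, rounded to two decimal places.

6.4 GiB = 6.4 × 2^30 bytes = 6,871,947,673.6 bytes
1 MiB = 1,048,576 bytes
6,871,947,673.6 / 1,048,576 = 6,553.60 MiB

6,553.60 MiB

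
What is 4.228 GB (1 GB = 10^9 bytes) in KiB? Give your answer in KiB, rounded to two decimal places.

4,128,906.25 KiB

4.228 GB = 4.228 × 10^9 bytes = 4,228,000,000 bytes
1 KiB = 2^10 bytes = 1,024 bytes
4,228,000,000 / 1,024 = 4,128,906.25 KiB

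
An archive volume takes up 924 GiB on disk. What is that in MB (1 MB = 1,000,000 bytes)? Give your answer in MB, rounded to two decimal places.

992,137.45 MB

924 GiB = 924 × 2^30 bytes = 992,137,445,376 bytes
1 MB = 1,000,000 bytes
992,137,445,376 / 1,000,000 = 992,137.45 MB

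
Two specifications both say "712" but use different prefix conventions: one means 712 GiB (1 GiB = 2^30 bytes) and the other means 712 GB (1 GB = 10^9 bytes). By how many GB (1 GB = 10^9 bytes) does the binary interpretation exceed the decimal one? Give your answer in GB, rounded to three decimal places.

712 GiB = 712 × 1,073,741,824 = 764,504,178,688 bytes
712 GB = 712 × 1,000,000,000 = 712,000,000,000 bytes
difference = 52,504,178,688 bytes
52,504,178,688 / 1,000,000,000 = 52.504 GB

52.504 GB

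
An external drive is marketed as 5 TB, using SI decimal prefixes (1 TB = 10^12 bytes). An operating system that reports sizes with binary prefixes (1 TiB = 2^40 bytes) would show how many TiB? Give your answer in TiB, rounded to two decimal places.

5 TB = 5 × 10^12 bytes = 5,000,000,000,000 bytes
1 TiB = 2^40 bytes = 1,099,511,627,776 bytes
5,000,000,000,000 / 1,099,511,627,776 = 4.55 TiB

4.55 TiB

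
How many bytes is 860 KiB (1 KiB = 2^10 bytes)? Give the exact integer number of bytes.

880,640 bytes

860 × 1,024 = 880,640 bytes  (1 KiB = 2^10 bytes)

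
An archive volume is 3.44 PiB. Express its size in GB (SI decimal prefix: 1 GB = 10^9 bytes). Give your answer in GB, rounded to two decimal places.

3.44 PiB × 1,125,899,906,842,624 bytes/PiB = 3,873,095,679,538,626.56 bytes
1 GB = 10^9 bytes = 1,000,000,000 bytes
3,873,095,679,538,626.56 / 1,000,000,000 = 3,873,095.68 GB

3,873,095.68 GB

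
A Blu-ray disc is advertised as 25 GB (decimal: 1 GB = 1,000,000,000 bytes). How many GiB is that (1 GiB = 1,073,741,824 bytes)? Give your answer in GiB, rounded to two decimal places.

23.28 GiB

25 GB × 1,000,000,000 bytes/GB = 25,000,000,000 bytes
1 GiB = 2^30 bytes = 1,073,741,824 bytes
25,000,000,000 / 1,073,741,824 = 23.28 GiB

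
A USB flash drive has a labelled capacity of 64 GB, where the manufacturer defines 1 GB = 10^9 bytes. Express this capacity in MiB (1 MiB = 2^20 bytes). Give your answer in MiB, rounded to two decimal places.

61,035.16 MiB

64 GB = 64 × 10^9 bytes = 64,000,000,000 bytes
1 MiB = 2^20 bytes = 1,048,576 bytes
64,000,000,000 / 1,048,576 = 61,035.16 MiB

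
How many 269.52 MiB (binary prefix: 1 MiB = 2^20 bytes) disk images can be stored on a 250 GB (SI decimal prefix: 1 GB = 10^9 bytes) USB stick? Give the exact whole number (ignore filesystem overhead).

884

Capacity: 250 GB = 250,000,000,000 bytes
Per item: 269.52 MiB = 282,612,203.52 bytes
⌊250,000,000,000 / 282,612,203.52⌋ = 884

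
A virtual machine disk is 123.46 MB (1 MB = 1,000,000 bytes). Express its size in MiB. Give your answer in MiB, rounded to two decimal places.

117.74 MiB

123.46 MB = 123.46 × 10^6 bytes = 123,460,000 bytes
1 MiB = 2^20 bytes = 1,048,576 bytes
123,460,000 / 1,048,576 = 117.74 MiB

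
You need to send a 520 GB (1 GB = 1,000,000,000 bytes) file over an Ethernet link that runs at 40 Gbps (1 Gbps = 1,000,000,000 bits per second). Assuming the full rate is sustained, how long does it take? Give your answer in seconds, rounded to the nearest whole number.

104 seconds

520 GB = 520,000,000,000 bytes = 4,160,000,000,000 bits
40 Gbps = 40,000,000,000 bits/s
time = 4,160,000,000,000 / 40,000,000,000 = 104 s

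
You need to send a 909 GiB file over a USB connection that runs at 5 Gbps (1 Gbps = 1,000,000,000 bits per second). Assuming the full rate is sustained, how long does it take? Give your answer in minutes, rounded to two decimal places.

26.03 minutes

909 GiB = 976,031,318,016 bytes = 7,808,250,544,128 bits
5 Gbps = 5,000,000,000 bits/s
time = 7,808,250,544,128 / 5,000,000,000 = 1,561.650 s
1,561.650 s / 60 = 26.03 minutes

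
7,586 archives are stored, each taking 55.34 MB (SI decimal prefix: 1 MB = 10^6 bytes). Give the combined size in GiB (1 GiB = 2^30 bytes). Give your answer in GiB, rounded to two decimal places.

Total = 7,586 × 55.34 MB = 419809.24 MB
= 419809.24 × 1,000,000 bytes = 419,809,240,000 bytes
1 GiB = 1,073,741,824 bytes
419,809,240,000 / 1,073,741,824 = 390.98 GiB

390.98 GiB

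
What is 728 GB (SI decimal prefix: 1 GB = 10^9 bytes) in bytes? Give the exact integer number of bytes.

728 × 1,000,000,000 = 728,000,000,000 bytes

728,000,000,000 bytes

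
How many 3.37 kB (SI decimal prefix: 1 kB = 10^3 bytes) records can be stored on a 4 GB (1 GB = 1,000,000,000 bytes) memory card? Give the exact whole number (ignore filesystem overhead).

Capacity: 4 GB = 4,000,000,000 bytes
Per item: 3.37 kB = 3,370 bytes
⌊4,000,000,000 / 3,370⌋ = 1,186,943

1,186,943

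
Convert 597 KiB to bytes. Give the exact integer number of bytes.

597 × 1,024 = 611,328 bytes  (1 KiB = 2^10 bytes)

611,328 bytes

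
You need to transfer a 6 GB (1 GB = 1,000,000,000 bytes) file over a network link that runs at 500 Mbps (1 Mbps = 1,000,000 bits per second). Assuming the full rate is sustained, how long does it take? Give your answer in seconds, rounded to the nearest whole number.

6 GB = 6,000,000,000 bytes = 48,000,000,000 bits
500 Mbps = 500,000,000 bits/s
time = 48,000,000,000 / 500,000,000 = 96 s

96 seconds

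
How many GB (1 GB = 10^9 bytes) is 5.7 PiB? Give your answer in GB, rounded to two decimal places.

5.7 PiB = 5.7 × 2^50 bytes = 6,417,629,469,002,956.8 bytes
1 GB = 1,000,000,000 bytes
6,417,629,469,002,956.8 / 1,000,000,000 = 6,417,629.47 GB

6,417,629.47 GB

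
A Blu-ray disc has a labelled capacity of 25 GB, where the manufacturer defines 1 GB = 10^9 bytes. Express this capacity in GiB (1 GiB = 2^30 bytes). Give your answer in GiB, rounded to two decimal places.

25 GB = 25 × 10^9 bytes = 25,000,000,000 bytes
1 GiB = 2^30 bytes = 1,073,741,824 bytes
25,000,000,000 / 1,073,741,824 = 23.28 GiB

23.28 GiB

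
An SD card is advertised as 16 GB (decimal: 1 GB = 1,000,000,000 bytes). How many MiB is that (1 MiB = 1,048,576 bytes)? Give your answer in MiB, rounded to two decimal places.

16 GB = 16 × 10^9 bytes = 16,000,000,000 bytes
1 MiB = 1,048,576 bytes
16,000,000,000 / 1,048,576 = 15,258.79 MiB

15,258.79 MiB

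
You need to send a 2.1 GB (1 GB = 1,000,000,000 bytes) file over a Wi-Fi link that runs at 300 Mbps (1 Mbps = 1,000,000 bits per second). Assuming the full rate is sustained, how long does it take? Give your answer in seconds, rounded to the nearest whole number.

56 seconds

2.1 GB = 2,100,000,000 bytes = 16,800,000,000 bits
300 Mbps = 300,000,000 bits/s
time = 16,800,000,000 / 300,000,000 = 56 s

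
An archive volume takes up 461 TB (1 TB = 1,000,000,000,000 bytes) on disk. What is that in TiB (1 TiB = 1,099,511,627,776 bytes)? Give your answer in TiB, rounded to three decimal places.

461 TB = 461 × 10^12 bytes = 461,000,000,000,000 bytes
1 TiB = 1,099,511,627,776 bytes
461,000,000,000,000 / 1,099,511,627,776 = 419.277 TiB

419.277 TiB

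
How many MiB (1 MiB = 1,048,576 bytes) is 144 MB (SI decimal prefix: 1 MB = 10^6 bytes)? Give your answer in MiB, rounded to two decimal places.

137.33 MiB

144 MB = 144 × 10^6 bytes = 144,000,000 bytes
1 MiB = 2^20 bytes = 1,048,576 bytes
144,000,000 / 1,048,576 = 137.33 MiB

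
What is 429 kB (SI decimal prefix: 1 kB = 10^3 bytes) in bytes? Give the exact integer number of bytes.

429 × 1,000 = 429,000 bytes  (1 kB = 10^3 bytes)

429,000 bytes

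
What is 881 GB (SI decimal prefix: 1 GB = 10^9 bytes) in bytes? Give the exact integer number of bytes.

881,000,000,000 bytes

881 × 1,000,000,000 = 881,000,000,000 bytes  (1 GB = 10^9 bytes)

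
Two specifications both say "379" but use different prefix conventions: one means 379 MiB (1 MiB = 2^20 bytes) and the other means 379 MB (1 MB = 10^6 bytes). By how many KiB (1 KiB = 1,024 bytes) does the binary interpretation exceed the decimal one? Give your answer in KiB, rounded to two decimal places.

379 MiB = 379 × 1,048,576 = 397,410,304 bytes
379 MB = 379 × 1,000,000 = 379,000,000 bytes
difference = 18,410,304 bytes
18,410,304 / 1,024 = 17,978.81 KiB

17,978.81 KiB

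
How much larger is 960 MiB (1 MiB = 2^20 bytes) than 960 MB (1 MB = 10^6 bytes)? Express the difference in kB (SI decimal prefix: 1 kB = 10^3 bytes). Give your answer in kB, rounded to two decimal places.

960 MiB = 960 × 1,048,576 = 1,006,632,960 bytes
960 MB = 960 × 1,000,000 = 960,000,000 bytes
difference = 46,632,960 bytes
46,632,960 / 1,000 = 46,632.96 kB

46,632.96 kB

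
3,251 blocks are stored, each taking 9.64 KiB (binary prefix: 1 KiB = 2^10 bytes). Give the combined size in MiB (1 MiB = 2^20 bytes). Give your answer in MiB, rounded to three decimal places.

30.605 MiB

Total = 3,251 × 9.64 KiB = 31339.64 KiB
= 31339.64 × 1,024 bytes = 32,091,791.36 bytes
1 MiB = 1,048,576 bytes
32,091,791.36 / 1,048,576 = 30.605 MiB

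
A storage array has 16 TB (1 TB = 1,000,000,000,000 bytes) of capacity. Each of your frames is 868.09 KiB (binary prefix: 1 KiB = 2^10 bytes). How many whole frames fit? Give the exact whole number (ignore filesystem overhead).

17,999,285

Capacity: 16 TB = 16,000,000,000,000 bytes
Per item: 868.09 KiB = 888,924.16 bytes
⌊16,000,000,000,000 / 888,924.16⌋ = 17,999,285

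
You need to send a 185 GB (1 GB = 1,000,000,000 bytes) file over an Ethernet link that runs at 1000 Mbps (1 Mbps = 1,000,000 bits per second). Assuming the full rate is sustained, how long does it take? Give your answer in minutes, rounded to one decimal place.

24.7 minutes

185 GB = 185,000,000,000 bytes = 1,480,000,000,000 bits
1000 Mbps = 1,000,000,000 bits/s
time = 1,480,000,000,000 / 1,000,000,000 = 1,480.00 s
1,480.00 s / 60 = 24.7 minutes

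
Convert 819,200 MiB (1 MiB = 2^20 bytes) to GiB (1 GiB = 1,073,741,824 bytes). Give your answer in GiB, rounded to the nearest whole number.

819,200 MiB × 1,048,576 bytes/MiB = 858,993,459,200 bytes
1 GiB = 1,073,741,824 bytes
858,993,459,200 / 1,073,741,824 = 800 GiB

800 GiB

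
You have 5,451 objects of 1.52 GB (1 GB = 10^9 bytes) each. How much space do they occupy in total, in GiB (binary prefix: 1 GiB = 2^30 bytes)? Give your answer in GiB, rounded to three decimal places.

Total = 5,451 × 1.52 GB = 8285.52 GB
= 8285.52 × 1,000,000,000 bytes = 8,285,520,000,000 bytes
1 GiB = 1,073,741,824 bytes
8,285,520,000,000 / 1,073,741,824 = 7,716.492 GiB

7,716.492 GiB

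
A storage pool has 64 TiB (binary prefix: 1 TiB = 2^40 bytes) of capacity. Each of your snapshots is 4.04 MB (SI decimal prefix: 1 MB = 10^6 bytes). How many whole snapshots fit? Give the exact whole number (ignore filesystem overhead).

Capacity: 64 TiB = 70,368,744,177,664 bytes
Per item: 4.04 MB = 4,040,000 bytes
⌊70,368,744,177,664 / 4,040,000⌋ = 17,418,005

17,418,005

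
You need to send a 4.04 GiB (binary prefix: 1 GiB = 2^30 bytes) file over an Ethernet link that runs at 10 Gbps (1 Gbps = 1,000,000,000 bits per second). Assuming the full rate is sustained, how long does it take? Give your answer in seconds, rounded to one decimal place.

4.04 GiB = 4,337,916,968.96 bytes = 34,703,335,751.68 bits
10 Gbps = 10,000,000,000 bits/s
time = 34,703,335,751.68 / 10,000,000,000 = 3.5 s

3.5 seconds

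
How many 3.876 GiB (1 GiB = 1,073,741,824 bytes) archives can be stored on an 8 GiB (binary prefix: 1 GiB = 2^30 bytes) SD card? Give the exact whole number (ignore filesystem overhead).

2

Capacity: 8 GiB = 8,589,934,592 bytes
Per item: 3.876 GiB = 4,161,823,309.824 bytes
⌊8,589,934,592 / 4,161,823,309.824⌋ = 2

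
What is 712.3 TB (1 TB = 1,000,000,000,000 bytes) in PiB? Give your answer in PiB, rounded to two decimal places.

0.63 PiB

712.3 TB = 712.3 × 10^12 bytes = 712,300,000,000,000 bytes
1 PiB = 1,125,899,906,842,624 bytes
712,300,000,000,000 / 1,125,899,906,842,624 = 0.63 PiB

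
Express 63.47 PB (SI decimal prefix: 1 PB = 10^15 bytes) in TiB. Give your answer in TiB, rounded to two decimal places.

63.47 PB × 1,000,000,000,000,000 bytes/PB = 63,470,000,000,000,000 bytes
1 TiB = 1,099,511,627,776 bytes
63,470,000,000,000,000 / 1,099,511,627,776 = 57,725.63 TiB

57,725.63 TiB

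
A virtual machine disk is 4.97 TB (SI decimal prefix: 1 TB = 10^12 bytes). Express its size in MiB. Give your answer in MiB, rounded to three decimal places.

4,739,761.353 MiB

4.97 TB = 4.97 × 10^12 bytes = 4,970,000,000,000 bytes
1 MiB = 2^20 bytes = 1,048,576 bytes
4,970,000,000,000 / 1,048,576 = 4,739,761.353 MiB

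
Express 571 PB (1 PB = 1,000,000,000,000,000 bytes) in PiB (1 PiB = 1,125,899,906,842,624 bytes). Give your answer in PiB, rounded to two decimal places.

507.15 PiB

571 PB = 571 × 10^15 bytes = 571,000,000,000,000,000 bytes
1 PiB = 2^50 bytes = 1,125,899,906,842,624 bytes
571,000,000,000,000,000 / 1,125,899,906,842,624 = 507.15 PiB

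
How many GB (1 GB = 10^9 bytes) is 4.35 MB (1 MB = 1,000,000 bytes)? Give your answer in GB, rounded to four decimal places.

4.35 MB = 4.35 × 10^6 bytes = 4,350,000 bytes
1 GB = 10^9 bytes = 1,000,000,000 bytes
4,350,000 / 1,000,000,000 = 0.0044 GB

0.0044 GB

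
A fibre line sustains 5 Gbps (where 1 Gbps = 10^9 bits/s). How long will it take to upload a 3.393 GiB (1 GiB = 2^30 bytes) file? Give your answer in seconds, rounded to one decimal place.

5.8 seconds

3.393 GiB = 3,643,206,008.832 bytes = 29,145,648,070.656 bits
5 Gbps = 5,000,000,000 bits/s
time = 29,145,648,070.656 / 5,000,000,000 = 5.8 s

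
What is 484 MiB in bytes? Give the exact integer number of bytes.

507,510,784 bytes

484 × 1,048,576 = 507,510,784 bytes  (1 MiB = 2^20 bytes)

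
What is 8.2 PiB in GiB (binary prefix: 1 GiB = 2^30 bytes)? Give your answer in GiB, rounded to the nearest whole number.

8,598,323 GiB

8.2 PiB = 8.2 × 2^50 bytes = 9,232,379,236,109,516.8 bytes
1 GiB = 1,073,741,824 bytes
9,232,379,236,109,516.8 / 1,073,741,824 = 8,598,323 GiB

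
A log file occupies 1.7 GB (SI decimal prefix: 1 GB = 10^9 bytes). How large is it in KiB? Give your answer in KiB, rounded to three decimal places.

1,660,156.250 KiB

1.7 GB = 1.7 × 10^9 bytes = 1,700,000,000 bytes
1 KiB = 2^10 bytes = 1,024 bytes
1,700,000,000 / 1,024 = 1,660,156.250 KiB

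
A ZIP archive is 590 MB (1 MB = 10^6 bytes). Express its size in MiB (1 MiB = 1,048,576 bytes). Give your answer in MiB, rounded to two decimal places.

562.67 MiB

590 MB × 1,000,000 bytes/MB = 590,000,000 bytes
1 MiB = 1,048,576 bytes
590,000,000 / 1,048,576 = 562.67 MiB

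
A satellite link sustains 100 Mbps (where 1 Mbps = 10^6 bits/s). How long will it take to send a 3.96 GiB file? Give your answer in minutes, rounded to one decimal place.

3.96 GiB = 4,252,017,623.04 bytes = 34,016,140,984.32 bits
100 Mbps = 100,000,000 bits/s
time = 34,016,140,984.32 / 100,000,000 = 340.16 s
340.16 s / 60 = 5.7 minutes

5.7 minutes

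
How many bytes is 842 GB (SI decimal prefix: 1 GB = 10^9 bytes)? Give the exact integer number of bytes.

842,000,000,000 bytes

842 × 1,000,000,000 = 842,000,000,000 bytes  (1 GB = 10^9 bytes)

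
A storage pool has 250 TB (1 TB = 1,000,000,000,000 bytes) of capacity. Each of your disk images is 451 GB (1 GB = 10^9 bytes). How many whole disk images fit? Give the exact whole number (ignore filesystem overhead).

Capacity: 250 TB = 250,000,000,000,000 bytes
Per item: 451 GB = 451,000,000,000 bytes
⌊250,000,000,000,000 / 451,000,000,000⌋ = 554

554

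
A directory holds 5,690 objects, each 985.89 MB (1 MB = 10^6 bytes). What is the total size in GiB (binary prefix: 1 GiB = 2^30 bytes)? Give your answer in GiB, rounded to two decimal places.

Total = 5,690 × 985.89 MB = 5609714.1 MB
= 5609714.1 × 1,000,000 bytes = 5,609,714,100,000 bytes
1 GiB = 1,073,741,824 bytes
5,609,714,100,000 / 1,073,741,824 = 5,224.45 GiB

5,224.45 GiB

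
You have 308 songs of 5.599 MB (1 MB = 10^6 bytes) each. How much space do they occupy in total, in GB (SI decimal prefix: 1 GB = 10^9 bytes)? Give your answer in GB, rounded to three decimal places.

1.724 GB

Total = 308 × 5.599 MB = 1724.492 MB
= 1724.492 × 1,000,000 bytes = 1,724,492,000 bytes
1 GB = 1,000,000,000 bytes
1,724,492,000 / 1,000,000,000 = 1.724 GB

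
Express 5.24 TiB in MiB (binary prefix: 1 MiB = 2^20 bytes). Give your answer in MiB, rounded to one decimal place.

5.24 TiB × 1,099,511,627,776 bytes/TiB = 5,761,440,929,546.24 bytes
1 MiB = 1,048,576 bytes
5,761,440,929,546.24 / 1,048,576 = 5,494,538.2 MiB

5,494,538.2 MiB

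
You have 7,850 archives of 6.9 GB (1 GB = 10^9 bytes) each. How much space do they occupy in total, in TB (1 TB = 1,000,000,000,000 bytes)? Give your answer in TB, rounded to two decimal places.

54.17 TB

Total = 7,850 × 6.9 GB = 54,165 GB
= 54,165 × 1,000,000,000 bytes = 54,165,000,000,000 bytes
1 TB = 1,000,000,000,000 bytes
54,165,000,000,000 / 1,000,000,000,000 = 54.17 TB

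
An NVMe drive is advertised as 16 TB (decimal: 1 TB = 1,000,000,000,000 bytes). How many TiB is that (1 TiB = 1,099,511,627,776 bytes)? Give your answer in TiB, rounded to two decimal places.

16 TB × 1,000,000,000,000 bytes/TB = 16,000,000,000,000 bytes
1 TiB = 2^40 bytes = 1,099,511,627,776 bytes
16,000,000,000,000 / 1,099,511,627,776 = 14.55 TiB

14.55 TiB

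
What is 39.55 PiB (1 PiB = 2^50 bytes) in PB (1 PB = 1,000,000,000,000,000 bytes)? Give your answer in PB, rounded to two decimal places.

44.53 PB

39.55 PiB = 39.55 × 2^50 bytes = 44,529,341,315,625,779.2 bytes
1 PB = 1,000,000,000,000,000 bytes
44,529,341,315,625,779.2 / 1,000,000,000,000,000 = 44.53 PB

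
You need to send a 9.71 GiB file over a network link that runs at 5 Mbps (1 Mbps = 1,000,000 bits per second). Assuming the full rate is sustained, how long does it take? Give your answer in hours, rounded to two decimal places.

9.71 GiB = 10,426,033,111.04 bytes = 83,408,264,888.32 bits
5 Mbps = 5,000,000 bits/s
time = 83,408,264,888.32 / 5,000,000 = 16,681.6530 s
16,681.6530 s / 3600 = 4.63 hours

4.63 hours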